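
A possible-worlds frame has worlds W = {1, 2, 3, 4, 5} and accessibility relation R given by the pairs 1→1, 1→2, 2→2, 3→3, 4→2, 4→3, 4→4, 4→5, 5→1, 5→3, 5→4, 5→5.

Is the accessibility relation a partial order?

Reflexive: yes — every world is R-related to itself.
Transitive: no — 4 R 5 and 5 R 1, but not 4 R 1.
Antisymmetric: no — 4 R 5 and 5 R 4 with 4 ≠ 5.
So R is not a partial order.

No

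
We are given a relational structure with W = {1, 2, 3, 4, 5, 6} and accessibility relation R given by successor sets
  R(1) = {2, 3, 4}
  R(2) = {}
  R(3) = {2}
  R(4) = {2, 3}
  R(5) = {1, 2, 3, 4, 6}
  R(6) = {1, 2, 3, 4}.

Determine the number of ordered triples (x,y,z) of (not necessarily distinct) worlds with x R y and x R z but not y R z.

Enumerating: (1,2,2), (1,2,3), (1,2,4), (1,3,3), (1,3,4), (1,4,4), (3,2,2), (4,2,2), (4,2,3), (4,3,3), (5,1,1), (5,1,6), … and 23 more.
Total: 35.

35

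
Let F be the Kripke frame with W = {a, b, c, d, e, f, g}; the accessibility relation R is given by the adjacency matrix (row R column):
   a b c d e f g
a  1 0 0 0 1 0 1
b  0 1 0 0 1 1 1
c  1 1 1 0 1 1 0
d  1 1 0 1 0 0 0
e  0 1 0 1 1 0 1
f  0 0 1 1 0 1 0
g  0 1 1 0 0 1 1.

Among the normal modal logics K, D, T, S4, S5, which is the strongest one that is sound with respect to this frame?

T

Serial (axiom D): yes — every world has a successor (e.g. a R a).
Reflexive (axiom T): yes — every world is R-related to itself.
Transitive (axiom 4): no — a R e and e R b, but not a R b.
Euclidean (axiom 5): no — a R g and a R e, but not g R e.
So F validates K, D, T; S4 would additionally require R to be transitive. The strongest is T.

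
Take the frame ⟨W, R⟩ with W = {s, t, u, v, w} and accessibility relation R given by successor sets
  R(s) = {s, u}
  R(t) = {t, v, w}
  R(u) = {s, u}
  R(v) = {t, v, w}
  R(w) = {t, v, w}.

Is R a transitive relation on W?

Yes

Transitive: yes — every two-step R-path is closed by a direct edge.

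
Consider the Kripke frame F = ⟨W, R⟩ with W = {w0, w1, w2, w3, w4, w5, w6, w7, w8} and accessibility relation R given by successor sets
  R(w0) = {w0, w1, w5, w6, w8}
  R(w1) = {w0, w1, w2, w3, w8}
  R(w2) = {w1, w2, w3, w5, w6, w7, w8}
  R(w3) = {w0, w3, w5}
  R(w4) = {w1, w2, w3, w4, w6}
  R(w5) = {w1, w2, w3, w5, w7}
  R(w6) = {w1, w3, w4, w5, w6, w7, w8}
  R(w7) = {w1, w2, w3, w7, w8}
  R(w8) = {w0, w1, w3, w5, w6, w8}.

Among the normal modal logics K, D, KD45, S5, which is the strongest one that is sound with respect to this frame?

Serial (axiom D): yes — every world has a successor (e.g. w0 R w0).
Euclidean (axiom 5): no — w0 R w1 and w0 R w5, but not w1 R w5.
Transitive (axiom 4): no — w0 R w1 and w1 R w2, but not w0 R w2.
Reflexive (axiom T): yes — every world is R-related to itself.
So F validates K, D; KD45 would additionally require R to be Euclidean and transitive. The strongest is D.

D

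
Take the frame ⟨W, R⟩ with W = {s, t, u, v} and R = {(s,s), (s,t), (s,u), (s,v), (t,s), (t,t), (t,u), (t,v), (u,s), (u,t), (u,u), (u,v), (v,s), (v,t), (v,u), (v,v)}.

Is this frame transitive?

Yes

Transitive: yes — every two-step R-path is closed by a direct edge.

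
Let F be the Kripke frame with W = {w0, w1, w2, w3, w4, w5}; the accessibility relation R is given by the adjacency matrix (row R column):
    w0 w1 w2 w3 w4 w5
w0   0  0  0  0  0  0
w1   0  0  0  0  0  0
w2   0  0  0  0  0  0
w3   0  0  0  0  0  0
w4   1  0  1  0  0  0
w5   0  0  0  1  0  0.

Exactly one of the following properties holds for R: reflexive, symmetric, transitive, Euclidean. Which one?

transitive

Reflexive: no — w0 is not related to itself.
Symmetric: no — w4 R w0 but not w0 R w4.
Transitive: yes — every two-step R-path is closed by a direct edge.
Euclidean: no — w4 R w0 and w4 R w2, but not w0 R w2.
Only transitive holds.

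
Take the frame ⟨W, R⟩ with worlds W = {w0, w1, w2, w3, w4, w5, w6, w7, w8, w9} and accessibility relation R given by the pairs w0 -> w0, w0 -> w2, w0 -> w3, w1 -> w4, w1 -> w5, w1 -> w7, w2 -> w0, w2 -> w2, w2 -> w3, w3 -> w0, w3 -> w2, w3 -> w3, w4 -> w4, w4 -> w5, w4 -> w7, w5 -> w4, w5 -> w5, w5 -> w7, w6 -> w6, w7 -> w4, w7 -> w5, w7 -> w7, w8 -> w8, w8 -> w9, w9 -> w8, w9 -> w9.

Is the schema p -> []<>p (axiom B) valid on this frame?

No

The schema B characterises exactly the symmetric frames.
Symmetric: no — w1 R w4 but not w4 R w1.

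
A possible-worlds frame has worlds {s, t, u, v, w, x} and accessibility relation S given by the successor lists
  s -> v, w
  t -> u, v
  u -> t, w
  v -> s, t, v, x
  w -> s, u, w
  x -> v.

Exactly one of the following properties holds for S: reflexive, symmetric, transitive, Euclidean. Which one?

symmetric

Reflexive: no — s is not related to itself.
Symmetric: yes — every pair in S has its reverse in S.
Transitive: no — s S v and v S t, but not s S t.
Euclidean: no — s S v and s S w, but not v S w.
Only symmetric holds.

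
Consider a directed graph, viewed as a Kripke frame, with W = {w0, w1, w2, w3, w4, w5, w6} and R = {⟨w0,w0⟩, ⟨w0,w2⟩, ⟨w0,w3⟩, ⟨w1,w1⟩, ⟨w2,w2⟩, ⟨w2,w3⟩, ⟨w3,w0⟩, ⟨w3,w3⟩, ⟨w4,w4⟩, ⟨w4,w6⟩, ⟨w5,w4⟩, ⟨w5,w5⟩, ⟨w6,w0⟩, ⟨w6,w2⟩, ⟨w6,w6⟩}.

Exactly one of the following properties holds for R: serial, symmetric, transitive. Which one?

Serial: yes — every world has a successor (e.g. w0 R w0).
Symmetric: no — w0 R w2 but not w2 R w0.
Transitive: no — w2 R w3 and w3 R w0, but not w2 R w0.
Only serial holds.

serial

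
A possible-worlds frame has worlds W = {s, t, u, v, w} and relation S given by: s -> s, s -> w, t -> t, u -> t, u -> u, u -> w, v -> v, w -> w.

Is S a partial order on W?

Reflexive: yes — every world is S-related to itself.
Transitive: yes — every two-step S-path is closed by a direct edge.
Antisymmetric: yes — no distinct pair is related both ways.
So S is a partial order.

Yes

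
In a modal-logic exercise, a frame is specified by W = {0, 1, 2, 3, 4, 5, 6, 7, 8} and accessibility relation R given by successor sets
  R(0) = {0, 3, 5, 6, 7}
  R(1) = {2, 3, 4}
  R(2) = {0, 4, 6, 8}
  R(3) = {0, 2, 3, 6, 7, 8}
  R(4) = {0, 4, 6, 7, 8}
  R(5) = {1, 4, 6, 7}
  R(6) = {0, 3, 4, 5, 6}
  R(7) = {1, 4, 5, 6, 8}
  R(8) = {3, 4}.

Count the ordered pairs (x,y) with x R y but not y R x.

17

Enumerating: (0,5), (0,7), (1,2), (1,3), (1,4), (2,0), (2,4), (2,6), (2,8), (3,2), (3,7), (4,0), (5,1), (5,4), (7,1), (7,6), (7,8).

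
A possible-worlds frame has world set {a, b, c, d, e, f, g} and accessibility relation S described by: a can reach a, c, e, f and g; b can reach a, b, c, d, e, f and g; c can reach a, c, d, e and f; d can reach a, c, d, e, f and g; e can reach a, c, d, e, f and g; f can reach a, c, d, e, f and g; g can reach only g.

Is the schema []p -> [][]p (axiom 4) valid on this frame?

No

Axiom 4 corresponds to the accessibility relation being transitive.
Transitive: no — a S c and c S d, but not a S d.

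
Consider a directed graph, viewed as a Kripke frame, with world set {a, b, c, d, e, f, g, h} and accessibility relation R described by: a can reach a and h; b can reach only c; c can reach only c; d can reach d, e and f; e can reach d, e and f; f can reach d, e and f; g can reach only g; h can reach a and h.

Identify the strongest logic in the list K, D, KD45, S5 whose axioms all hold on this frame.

Serial (axiom D): yes — every world has a successor (e.g. a R a).
Euclidean (axiom 5): yes — any two successors of a common world are R-related.
Transitive (axiom 4): yes — every two-step R-path is closed by a direct edge.
Reflexive (axiom T): no — b is not related to itself.
So F validates K, D, KD45; S5 would additionally require R to be reflexive. The strongest is KD45.

KD45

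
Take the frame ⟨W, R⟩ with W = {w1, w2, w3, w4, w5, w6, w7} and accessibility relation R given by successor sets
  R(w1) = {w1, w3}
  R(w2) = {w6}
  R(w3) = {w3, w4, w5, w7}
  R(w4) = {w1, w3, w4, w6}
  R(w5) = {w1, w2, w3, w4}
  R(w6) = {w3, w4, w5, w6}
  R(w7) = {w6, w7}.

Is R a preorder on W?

Reflexive: no — w2 is not related to itself.
Transitive: no — w1 R w3 and w3 R w4, but not w1 R w4.
So R is not a preorder.

No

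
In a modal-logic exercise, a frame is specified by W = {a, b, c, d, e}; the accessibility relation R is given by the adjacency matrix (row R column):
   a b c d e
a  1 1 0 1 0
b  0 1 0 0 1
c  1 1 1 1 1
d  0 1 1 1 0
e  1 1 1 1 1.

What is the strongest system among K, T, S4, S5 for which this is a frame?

Reflexive (axiom T): yes — every world is R-related to itself.
Transitive (axiom 4): no — a R b and b R e, but not a R e.
Euclidean (axiom 5): no — a R b and a R d, but not b R d.
So F validates K, T; S4 would additionally require R to be transitive. The strongest is T.

T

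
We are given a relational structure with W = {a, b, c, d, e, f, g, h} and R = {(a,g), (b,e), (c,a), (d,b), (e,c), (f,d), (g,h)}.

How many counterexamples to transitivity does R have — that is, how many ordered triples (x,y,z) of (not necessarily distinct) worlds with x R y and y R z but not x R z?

Enumerating: (a,g,h), (b,e,c), (c,a,g), (d,b,e), (e,c,a), (f,d,b).

6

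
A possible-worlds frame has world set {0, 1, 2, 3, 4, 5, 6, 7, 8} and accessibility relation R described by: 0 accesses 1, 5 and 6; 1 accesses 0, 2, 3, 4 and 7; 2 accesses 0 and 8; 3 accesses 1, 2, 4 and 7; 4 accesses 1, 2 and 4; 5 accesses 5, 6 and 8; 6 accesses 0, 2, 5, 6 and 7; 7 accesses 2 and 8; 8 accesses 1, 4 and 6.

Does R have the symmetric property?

No

Symmetric: no — 0 R 5 but not 5 R 0.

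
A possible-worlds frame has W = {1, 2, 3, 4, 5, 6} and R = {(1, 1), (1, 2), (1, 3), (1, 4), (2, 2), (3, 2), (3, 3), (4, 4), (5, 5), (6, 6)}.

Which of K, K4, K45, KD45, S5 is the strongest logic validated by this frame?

Transitive (axiom 4): yes — every two-step R-path is closed by a direct edge.
Euclidean (axiom 5): no — 1 R 2 and 1 R 3, but not 2 R 3.
Serial (axiom D): yes — every world has a successor (e.g. 1 R 1).
Reflexive (axiom T): yes — every world is R-related to itself.
So F validates K, K4; K45 would additionally require R to be Euclidean. The strongest is K4.

K4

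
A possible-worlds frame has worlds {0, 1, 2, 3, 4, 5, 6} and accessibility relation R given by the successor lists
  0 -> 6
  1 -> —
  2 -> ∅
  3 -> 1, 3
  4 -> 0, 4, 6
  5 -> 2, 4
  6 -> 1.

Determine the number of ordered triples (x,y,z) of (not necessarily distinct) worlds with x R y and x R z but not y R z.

Enumerating: (0,6,6), (3,1,1), (3,1,3), (4,0,0), (4,0,4), (4,6,0), (4,6,4), (4,6,6), (5,2,2), (5,2,4), (5,4,2), (6,1,1).

12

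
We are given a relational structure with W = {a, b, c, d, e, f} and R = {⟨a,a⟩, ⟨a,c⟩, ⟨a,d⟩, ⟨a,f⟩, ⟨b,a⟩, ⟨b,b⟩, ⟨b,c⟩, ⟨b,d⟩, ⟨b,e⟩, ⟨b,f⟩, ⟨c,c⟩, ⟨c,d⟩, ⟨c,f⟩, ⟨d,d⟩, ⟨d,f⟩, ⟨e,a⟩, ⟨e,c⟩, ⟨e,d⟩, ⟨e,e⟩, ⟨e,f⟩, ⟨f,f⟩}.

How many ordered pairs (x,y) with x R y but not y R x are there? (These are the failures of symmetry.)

15

Enumerating: (a,c), (a,d), (a,f), (b,a), (b,c), (b,d), (b,e), (b,f), (c,d), (c,f), (d,f), (e,a), (e,c), (e,d), (e,f).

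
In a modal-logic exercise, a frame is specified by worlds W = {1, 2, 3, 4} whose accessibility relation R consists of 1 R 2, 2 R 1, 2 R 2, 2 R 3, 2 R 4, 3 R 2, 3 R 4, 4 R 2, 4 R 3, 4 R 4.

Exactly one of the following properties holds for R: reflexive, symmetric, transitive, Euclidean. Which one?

Reflexive: no — 1 is not related to itself.
Symmetric: yes — every pair in R has its reverse in R.
Transitive: no — 1 R 2 and 2 R 3, but not 1 R 3.
Euclidean: no — 2 R 1 and 2 R 3, but not 1 R 3.
Only symmetric holds.

symmetric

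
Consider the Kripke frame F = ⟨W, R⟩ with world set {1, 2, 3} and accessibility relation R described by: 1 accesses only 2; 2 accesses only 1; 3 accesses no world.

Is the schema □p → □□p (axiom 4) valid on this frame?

Axiom 4 corresponds to the accessibility relation being transitive.
Transitive: no — 1 R 2 and 2 R 1, but not 1 R 1.

No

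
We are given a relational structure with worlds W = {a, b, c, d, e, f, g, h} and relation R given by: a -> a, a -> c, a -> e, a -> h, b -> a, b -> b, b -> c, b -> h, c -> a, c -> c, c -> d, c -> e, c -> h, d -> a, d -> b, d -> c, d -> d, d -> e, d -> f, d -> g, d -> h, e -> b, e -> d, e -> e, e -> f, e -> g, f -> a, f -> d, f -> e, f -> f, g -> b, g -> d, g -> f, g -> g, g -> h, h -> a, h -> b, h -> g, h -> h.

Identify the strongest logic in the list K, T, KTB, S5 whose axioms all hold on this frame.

T

Reflexive (axiom T): yes — every world is R-related to itself.
Symmetric (axiom B): no — a R e but not e R a.
Euclidean (axiom 5): no — a R e and a R c, but not e R c.
So F validates K, T; KTB would additionally require R to be symmetric. The strongest is T.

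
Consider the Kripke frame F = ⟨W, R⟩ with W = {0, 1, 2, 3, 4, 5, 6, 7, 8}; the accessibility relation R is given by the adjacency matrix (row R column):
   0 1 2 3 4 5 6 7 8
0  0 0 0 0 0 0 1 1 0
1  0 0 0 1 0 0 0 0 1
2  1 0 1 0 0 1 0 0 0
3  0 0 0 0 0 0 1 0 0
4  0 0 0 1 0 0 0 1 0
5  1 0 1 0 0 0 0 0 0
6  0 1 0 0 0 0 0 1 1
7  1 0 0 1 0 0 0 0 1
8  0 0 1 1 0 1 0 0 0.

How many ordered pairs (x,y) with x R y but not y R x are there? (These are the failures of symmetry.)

Enumerating: (0,6), (1,3), (1,8), (2,0), (3,6), (4,3), (4,7), (5,0), (6,1), (6,7), (6,8), (7,3), (7,8), (8,2), (8,3), (8,5).

16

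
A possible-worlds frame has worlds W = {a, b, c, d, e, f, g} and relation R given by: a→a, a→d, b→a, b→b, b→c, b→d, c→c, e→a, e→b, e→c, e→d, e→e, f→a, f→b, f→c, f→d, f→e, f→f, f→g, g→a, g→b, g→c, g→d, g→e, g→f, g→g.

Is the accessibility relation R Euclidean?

Euclidean: no — b R a and b R c, but not a R c.

No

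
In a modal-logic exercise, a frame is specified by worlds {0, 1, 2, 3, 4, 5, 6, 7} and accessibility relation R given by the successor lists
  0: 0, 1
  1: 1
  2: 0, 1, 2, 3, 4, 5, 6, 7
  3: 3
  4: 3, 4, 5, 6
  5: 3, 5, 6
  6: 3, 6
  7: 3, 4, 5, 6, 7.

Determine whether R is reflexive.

Reflexive: yes — every world is R-related to itself.

Yes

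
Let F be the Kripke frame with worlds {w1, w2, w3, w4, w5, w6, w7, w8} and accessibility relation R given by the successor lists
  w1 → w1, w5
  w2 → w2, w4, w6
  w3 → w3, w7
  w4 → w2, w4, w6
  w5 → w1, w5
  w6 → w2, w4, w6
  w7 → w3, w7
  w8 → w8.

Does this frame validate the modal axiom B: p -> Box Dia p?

Yes

By correspondence theory, B is valid on a frame iff R is symmetric.
Symmetric: yes — every pair in R has its reverse in R.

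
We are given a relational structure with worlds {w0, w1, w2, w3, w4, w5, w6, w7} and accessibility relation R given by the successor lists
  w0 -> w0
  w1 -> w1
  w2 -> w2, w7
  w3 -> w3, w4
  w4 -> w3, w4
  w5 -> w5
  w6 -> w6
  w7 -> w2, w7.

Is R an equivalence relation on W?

Yes

Reflexive: yes — every world is R-related to itself.
Symmetric: yes — every pair in R has its reverse in R.
Transitive: yes — every two-step R-path is closed by a direct edge.
So R is an equivalence relation.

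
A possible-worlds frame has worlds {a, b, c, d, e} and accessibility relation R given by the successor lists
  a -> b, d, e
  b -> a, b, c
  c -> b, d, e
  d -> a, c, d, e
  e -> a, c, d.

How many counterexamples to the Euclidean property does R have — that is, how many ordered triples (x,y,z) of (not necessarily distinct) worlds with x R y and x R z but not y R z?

23

Enumerating: (a,b,d), (a,b,e), (a,d,b), (a,e,b), (a,e,e), (b,a,a), (b,a,c), (b,c,a), (b,c,c), (c,b,d), (c,b,e), (c,d,b), … and 11 more.
Total: 23.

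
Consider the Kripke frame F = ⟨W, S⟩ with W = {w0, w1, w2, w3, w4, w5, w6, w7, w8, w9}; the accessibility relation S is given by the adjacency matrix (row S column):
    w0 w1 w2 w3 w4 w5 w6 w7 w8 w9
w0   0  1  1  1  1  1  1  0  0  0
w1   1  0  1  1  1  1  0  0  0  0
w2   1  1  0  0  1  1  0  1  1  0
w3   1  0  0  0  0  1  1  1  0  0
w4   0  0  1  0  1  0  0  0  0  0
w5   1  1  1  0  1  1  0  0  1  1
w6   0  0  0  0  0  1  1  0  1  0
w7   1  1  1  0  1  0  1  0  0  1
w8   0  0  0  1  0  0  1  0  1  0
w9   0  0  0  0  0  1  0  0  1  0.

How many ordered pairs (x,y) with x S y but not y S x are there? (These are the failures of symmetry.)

Enumerating: (w0,w4), (w0,w6), (w1,w3), (w1,w4), (w2,w8), (w3,w5), (w3,w6), (w3,w7), (w5,w4), (w5,w8), (w6,w5), (w7,w0), (w7,w1), (w7,w4), (w7,w6), (w7,w9), (w8,w3), (w9,w8).

18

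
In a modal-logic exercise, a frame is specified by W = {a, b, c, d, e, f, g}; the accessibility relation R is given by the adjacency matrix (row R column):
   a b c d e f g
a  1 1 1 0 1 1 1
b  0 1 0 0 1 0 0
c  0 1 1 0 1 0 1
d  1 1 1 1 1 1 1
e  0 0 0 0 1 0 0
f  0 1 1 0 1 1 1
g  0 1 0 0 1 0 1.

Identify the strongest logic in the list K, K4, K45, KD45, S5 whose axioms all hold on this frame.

Transitive (axiom 4): yes — every two-step R-path is closed by a direct edge.
Euclidean (axiom 5): no — a R b and a R c, but not b R c.
Serial (axiom D): yes — every world has a successor (e.g. a R a).
Reflexive (axiom T): yes — every world is R-related to itself.
So F validates K, K4; K45 would additionally require R to be Euclidean. The strongest is K4.

K4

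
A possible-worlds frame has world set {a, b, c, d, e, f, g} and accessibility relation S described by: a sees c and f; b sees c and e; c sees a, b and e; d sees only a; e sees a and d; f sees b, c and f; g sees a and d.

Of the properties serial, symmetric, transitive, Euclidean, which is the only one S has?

serial

Serial: yes — every world has a successor (e.g. a S c).
Symmetric: no — a S f but not f S a.
Transitive: no — a S c and c S b, but not a S b.
Euclidean: no — a S c and a S f, but not c S f.
Only serial holds.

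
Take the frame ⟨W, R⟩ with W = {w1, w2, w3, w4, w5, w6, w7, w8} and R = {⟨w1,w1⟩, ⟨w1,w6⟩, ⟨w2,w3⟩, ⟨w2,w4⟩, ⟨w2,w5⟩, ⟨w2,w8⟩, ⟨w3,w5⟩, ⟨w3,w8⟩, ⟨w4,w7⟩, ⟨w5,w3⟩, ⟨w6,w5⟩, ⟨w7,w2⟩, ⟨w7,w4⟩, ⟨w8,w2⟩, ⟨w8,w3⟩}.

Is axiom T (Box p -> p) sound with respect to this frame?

By correspondence theory, T is valid on a frame iff R is reflexive.
Reflexive: no — w2 is not related to itself.

No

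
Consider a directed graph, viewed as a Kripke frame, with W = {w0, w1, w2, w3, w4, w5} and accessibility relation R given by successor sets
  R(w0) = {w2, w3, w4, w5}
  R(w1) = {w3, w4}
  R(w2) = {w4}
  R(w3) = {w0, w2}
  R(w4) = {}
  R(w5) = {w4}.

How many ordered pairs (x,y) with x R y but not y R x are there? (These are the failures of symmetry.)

8

Enumerating: (w0,w2), (w0,w4), (w0,w5), (w1,w3), (w1,w4), (w2,w4), (w3,w2), (w5,w4).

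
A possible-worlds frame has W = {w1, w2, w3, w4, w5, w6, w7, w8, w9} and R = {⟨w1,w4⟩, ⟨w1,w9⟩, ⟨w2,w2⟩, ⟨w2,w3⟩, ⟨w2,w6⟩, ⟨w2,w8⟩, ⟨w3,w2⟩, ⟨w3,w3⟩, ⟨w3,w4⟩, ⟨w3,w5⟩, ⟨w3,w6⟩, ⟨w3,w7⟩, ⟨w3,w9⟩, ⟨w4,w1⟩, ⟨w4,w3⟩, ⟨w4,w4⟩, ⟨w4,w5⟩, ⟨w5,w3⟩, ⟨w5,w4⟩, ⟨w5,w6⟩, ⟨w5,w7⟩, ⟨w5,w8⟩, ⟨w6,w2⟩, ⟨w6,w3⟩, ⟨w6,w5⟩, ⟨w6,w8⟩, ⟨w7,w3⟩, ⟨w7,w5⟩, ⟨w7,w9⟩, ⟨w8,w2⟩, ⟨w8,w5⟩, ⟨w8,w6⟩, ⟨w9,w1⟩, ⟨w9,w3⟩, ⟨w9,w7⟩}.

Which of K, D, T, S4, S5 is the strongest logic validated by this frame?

Serial (axiom D): yes — every world has a successor (e.g. w1 R w4).
Reflexive (axiom T): no — w1 is not related to itself.
Transitive (axiom 4): no — w1 R w4 and w4 R w3, but not w1 R w3.
Euclidean (axiom 5): no — w1 R w4 and w1 R w9, but not w4 R w9.
So F validates K, D; T would additionally require R to be reflexive. The strongest is D.

D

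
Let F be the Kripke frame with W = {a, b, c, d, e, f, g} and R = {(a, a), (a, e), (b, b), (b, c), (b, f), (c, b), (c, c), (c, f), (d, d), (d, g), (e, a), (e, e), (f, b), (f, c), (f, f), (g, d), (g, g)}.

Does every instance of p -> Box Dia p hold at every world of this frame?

Axiom B corresponds to the accessibility relation being symmetric.
Symmetric: yes — every pair in R has its reverse in R.

Yes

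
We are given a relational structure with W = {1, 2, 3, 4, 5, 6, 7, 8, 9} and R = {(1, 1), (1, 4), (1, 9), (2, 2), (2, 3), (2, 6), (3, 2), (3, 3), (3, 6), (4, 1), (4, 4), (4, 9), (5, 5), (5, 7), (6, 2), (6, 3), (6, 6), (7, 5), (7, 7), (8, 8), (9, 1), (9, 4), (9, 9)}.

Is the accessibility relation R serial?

Yes

Serial: yes — every world has a successor (e.g. 1 R 1).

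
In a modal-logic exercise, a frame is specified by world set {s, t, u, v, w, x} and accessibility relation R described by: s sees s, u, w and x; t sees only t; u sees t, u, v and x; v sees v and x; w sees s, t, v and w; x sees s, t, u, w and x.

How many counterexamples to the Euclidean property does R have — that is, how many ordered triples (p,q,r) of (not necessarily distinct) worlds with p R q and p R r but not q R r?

Enumerating: (s,u,s), (s,u,w), (s,w,u), (s,w,x), (u,t,u), (u,t,v), (u,t,x), (u,v,t), (u,v,u), (u,x,v), (v,x,v), (w,s,t), … and 16 more.
Total: 28.

28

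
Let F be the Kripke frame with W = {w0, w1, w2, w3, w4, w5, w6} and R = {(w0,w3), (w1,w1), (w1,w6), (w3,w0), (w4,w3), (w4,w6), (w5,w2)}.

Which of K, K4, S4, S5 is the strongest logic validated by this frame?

K

Transitive (axiom 4): no — w4 R w3 and w3 R w0, but not w4 R w0.
Reflexive (axiom T): no — w0 is not related to itself.
Euclidean (axiom 5): no — w4 R w3 and w4 R w6, but not w3 R w6.
So F validates K; K4 would additionally require R to be transitive. The strongest is K.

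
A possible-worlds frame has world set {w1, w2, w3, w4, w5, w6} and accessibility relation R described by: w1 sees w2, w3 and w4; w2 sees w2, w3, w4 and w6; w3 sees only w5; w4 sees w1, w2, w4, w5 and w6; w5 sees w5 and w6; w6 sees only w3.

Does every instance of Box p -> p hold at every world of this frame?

Axiom T corresponds to the accessibility relation being reflexive.
Reflexive: no — w1 is not related to itself.

No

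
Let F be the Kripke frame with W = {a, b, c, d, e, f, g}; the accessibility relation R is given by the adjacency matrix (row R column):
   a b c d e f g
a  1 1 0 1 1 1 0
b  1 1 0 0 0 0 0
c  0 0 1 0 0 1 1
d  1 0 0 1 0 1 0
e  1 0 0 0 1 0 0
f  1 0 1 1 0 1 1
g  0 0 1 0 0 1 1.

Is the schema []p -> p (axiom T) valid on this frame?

Yes

By correspondence theory, T is valid on a frame iff R is reflexive.
Reflexive: yes — every world is R-related to itself.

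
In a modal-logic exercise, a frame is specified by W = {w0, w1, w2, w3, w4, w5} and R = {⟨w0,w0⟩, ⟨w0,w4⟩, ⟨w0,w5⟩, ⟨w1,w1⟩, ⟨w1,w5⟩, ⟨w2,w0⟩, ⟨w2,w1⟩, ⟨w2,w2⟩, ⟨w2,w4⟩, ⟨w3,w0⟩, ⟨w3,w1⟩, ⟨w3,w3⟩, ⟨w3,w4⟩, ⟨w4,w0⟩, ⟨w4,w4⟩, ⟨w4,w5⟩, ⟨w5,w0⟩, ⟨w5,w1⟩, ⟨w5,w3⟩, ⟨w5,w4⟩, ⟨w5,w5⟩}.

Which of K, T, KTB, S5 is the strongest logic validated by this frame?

Reflexive (axiom T): yes — every world is R-related to itself.
Symmetric (axiom B): no — w2 R w0 but not w0 R w2.
Euclidean (axiom 5): no — w2 R w0 and w2 R w1, but not w0 R w1.
So F validates K, T; KTB would additionally require R to be symmetric. The strongest is T.

T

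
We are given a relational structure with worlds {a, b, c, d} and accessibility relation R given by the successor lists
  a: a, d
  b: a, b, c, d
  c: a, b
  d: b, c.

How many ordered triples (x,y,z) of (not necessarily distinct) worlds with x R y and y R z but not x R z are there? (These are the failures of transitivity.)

8

Enumerating: (a,d,b), (a,d,c), (c,a,d), (c,b,c), (c,b,d), (d,b,a), (d,b,d), (d,c,a).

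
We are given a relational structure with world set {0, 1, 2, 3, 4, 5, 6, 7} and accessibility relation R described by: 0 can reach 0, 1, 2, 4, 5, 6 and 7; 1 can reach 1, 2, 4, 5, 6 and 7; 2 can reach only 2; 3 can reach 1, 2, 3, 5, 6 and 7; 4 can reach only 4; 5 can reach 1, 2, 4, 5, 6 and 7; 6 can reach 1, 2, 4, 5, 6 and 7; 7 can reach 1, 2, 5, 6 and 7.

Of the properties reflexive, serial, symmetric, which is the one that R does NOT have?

symmetric

Reflexive: yes — every world is R-related to itself.
Serial: yes — every world has a successor (e.g. 0 R 0).
Symmetric: no — 0 R 1 but not 1 R 0.
Only symmetric fails.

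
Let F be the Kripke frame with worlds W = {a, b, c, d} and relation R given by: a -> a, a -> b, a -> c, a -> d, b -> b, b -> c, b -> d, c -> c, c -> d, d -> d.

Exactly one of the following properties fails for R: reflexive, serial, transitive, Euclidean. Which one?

Reflexive: yes — every world is R-related to itself.
Serial: yes — every world has a successor (e.g. a R a).
Transitive: yes — every two-step R-path is closed by a direct edge.
Euclidean: no — a R c and a R b, but not c R b.
Only Euclidean fails.

Euclidean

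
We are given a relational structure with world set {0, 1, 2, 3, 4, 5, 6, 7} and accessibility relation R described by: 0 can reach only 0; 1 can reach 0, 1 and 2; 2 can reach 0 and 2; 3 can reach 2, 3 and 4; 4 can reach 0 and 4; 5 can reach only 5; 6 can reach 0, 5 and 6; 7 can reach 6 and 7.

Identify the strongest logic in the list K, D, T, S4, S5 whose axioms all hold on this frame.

T

Serial (axiom D): yes — every world has a successor (e.g. 0 R 0).
Reflexive (axiom T): yes — every world is R-related to itself.
Transitive (axiom 4): no — 3 R 2 and 2 R 0, but not 3 R 0.
Euclidean (axiom 5): no — 1 R 0 and 1 R 2, but not 0 R 2.
So F validates K, D, T; S4 would additionally require R to be transitive. The strongest is T.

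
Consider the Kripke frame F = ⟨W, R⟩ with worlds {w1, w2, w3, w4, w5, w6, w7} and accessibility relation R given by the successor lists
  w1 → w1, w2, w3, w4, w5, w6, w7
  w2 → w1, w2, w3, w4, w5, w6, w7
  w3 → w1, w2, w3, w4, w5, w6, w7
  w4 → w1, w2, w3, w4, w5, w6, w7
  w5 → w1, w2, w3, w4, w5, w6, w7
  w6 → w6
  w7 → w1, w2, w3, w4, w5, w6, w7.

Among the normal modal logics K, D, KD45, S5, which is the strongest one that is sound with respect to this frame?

Serial (axiom D): yes — every world has a successor (e.g. w1 R w1).
Euclidean (axiom 5): no — w1 R w6 and w1 R w2, but not w6 R w2.
Transitive (axiom 4): yes — every two-step R-path is closed by a direct edge.
Reflexive (axiom T): yes — every world is R-related to itself.
So F validates K, D; KD45 would additionally require R to be Euclidean. The strongest is D.

D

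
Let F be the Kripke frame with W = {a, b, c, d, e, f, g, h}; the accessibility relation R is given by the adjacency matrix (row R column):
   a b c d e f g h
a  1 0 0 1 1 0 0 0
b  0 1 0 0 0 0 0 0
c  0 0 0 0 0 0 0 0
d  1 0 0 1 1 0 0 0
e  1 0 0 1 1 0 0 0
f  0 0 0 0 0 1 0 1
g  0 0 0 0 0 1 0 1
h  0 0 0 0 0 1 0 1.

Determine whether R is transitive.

Transitive: yes — every two-step R-path is closed by a direct edge.

Yes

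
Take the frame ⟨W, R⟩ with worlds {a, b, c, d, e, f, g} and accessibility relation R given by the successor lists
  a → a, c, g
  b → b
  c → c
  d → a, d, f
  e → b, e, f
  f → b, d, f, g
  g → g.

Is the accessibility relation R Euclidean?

No

Euclidean: no — a R c and a R g, but not c R g.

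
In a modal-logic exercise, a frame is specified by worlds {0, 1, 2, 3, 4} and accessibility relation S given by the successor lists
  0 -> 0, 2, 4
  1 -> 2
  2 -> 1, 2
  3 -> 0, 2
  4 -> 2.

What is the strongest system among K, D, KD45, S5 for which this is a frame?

Serial (axiom D): yes — every world has a successor (e.g. 0 S 0).
Euclidean (axiom 5): no — 0 S 2 and 0 S 4, but not 2 S 4.
Transitive (axiom 4): no — 0 S 2 and 2 S 1, but not 0 S 1.
Reflexive (axiom T): no — 1 is not related to itself.
So F validates K, D; KD45 would additionally require S to be Euclidean and transitive. The strongest is D.

D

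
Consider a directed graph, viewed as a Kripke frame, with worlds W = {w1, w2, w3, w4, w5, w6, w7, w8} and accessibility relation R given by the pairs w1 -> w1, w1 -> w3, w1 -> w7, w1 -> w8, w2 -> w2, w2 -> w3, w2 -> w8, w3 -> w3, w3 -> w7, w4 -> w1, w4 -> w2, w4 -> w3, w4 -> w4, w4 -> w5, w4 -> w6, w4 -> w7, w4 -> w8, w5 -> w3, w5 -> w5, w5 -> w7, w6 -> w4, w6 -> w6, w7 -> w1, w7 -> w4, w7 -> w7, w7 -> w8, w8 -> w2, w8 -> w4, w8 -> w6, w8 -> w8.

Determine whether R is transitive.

Transitive: no — w1 R w7 and w7 R w4, but not w1 R w4.

No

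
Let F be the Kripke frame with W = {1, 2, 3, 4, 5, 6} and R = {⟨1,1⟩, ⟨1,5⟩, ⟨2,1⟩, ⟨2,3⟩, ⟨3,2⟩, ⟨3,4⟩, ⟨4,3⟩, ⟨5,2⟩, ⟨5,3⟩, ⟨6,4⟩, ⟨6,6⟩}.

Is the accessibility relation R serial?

Yes

Serial: yes — every world has a successor (e.g. 1 R 1).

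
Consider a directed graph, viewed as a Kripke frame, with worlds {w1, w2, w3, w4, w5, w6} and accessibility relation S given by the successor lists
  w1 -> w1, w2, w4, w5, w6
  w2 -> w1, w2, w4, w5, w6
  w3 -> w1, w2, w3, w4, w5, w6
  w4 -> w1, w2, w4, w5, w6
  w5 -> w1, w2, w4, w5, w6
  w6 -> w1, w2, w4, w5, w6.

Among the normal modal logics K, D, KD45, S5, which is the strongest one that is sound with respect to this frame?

D

Serial (axiom D): yes — every world has a successor (e.g. w1 S w1).
Euclidean (axiom 5): no — w3 S w1 and w3 S w3, but not w1 S w3.
Transitive (axiom 4): yes — every two-step S-path is closed by a direct edge.
Reflexive (axiom T): yes — every world is S-related to itself.
So F validates K, D; KD45 would additionally require S to be Euclidean. The strongest is D.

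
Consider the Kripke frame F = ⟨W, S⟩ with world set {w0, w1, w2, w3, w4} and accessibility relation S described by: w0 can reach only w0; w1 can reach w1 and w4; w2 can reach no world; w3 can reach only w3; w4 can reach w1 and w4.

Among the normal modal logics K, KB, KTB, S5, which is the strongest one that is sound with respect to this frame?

KB

Symmetric (axiom B): yes — every pair in S has its reverse in S.
Reflexive (axiom T): no — w2 is not related to itself.
Euclidean (axiom 5): yes — any two successors of a common world are S-related.
So F validates K, KB; KTB would additionally require S to be reflexive. The strongest is KB.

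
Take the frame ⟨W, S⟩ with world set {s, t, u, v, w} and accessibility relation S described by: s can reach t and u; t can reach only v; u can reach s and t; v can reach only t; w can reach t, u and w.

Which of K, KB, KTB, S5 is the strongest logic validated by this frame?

Symmetric (axiom B): no — s S t but not t S s.
Reflexive (axiom T): no — s is not related to itself.
Euclidean (axiom 5): no — s S t and s S u, but not t S u.
So F validates K; KB would additionally require S to be symmetric. The strongest is K.

K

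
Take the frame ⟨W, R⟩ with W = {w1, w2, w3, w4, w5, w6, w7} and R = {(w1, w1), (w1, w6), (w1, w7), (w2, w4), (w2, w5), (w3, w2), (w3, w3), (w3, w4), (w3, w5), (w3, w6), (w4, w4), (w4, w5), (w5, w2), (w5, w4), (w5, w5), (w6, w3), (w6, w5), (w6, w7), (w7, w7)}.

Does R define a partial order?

No

Reflexive: no — w2 is not related to itself.
Transitive: no — w1 R w6 and w6 R w3, but not w1 R w3.
Antisymmetric: no — w2 R w5 and w5 R w2 with w2 ≠ w5.
So R is not a partial order.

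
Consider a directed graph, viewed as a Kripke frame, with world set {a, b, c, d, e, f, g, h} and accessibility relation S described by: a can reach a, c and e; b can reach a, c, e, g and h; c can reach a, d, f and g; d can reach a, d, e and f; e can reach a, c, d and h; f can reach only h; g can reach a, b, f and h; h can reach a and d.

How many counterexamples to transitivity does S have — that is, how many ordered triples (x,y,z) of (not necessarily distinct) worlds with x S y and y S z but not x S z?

38

Enumerating: (a,c,d), (a,c,f), (a,c,g), (a,e,d), (a,e,h), (b,c,d), (b,c,f), (b,e,d), (b,g,b), (b,g,f), (b,h,d), (c,a,c), … and 26 more.
Total: 38.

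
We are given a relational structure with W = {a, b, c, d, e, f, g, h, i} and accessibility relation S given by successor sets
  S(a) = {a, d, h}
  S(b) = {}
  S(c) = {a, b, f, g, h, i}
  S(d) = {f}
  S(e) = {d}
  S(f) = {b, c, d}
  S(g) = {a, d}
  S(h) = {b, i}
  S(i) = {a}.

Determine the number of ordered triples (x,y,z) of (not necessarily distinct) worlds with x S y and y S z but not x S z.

22

Enumerating: (a,d,f), (a,h,b), (a,h,i), (c,a,d), (c,f,c), (c,f,d), (c,g,d), (d,f,b), (d,f,c), (d,f,d), (e,d,f), (f,c,a), … and 10 more.
Total: 22.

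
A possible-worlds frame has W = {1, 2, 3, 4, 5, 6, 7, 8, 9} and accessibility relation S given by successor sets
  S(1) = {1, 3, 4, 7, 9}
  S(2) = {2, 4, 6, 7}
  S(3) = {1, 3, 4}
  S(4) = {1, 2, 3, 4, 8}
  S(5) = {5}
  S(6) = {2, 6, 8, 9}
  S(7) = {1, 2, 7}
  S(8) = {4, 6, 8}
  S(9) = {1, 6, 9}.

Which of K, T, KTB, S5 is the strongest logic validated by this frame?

KTB

Reflexive (axiom T): yes — every world is S-related to itself.
Symmetric (axiom B): yes — every pair in S has its reverse in S.
Euclidean (axiom 5): no — 1 S 3 and 1 S 7, but not 3 S 7.
So F validates K, T, KTB; S5 would additionally require S to be Euclidean. The strongest is KTB.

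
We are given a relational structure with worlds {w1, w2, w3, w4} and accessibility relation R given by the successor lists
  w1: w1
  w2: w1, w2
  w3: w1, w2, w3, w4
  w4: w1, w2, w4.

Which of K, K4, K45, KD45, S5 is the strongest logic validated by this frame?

K4

Transitive (axiom 4): yes — every two-step R-path is closed by a direct edge.
Euclidean (axiom 5): no — w3 R w1 and w3 R w2, but not w1 R w2.
Serial (axiom D): yes — every world has a successor (e.g. w1 R w1).
Reflexive (axiom T): yes — every world is R-related to itself.
So F validates K, K4; K45 would additionally require R to be Euclidean. The strongest is K4.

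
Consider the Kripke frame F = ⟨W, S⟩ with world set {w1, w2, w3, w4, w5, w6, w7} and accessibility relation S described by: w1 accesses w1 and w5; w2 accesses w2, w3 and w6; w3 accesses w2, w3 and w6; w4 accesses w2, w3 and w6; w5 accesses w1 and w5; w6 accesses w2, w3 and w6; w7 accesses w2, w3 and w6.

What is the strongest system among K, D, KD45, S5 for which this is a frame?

KD45

Serial (axiom D): yes — every world has a successor (e.g. w1 S w1).
Euclidean (axiom 5): yes — any two successors of a common world are S-related.
Transitive (axiom 4): yes — every two-step S-path is closed by a direct edge.
Reflexive (axiom T): no — w4 is not related to itself.
So F validates K, D, KD45; S5 would additionally require S to be reflexive. The strongest is KD45.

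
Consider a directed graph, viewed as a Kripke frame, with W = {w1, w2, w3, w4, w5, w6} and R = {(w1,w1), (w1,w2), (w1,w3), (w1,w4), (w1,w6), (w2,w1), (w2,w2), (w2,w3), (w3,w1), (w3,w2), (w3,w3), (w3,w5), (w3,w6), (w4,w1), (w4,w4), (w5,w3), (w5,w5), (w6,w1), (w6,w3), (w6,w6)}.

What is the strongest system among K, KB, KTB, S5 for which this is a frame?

KTB

Symmetric (axiom B): yes — every pair in R has its reverse in R.
Reflexive (axiom T): yes — every world is R-related to itself.
Euclidean (axiom 5): no — w1 R w2 and w1 R w4, but not w2 R w4.
So F validates K, KB, KTB; S5 would additionally require R to be Euclidean. The strongest is KTB.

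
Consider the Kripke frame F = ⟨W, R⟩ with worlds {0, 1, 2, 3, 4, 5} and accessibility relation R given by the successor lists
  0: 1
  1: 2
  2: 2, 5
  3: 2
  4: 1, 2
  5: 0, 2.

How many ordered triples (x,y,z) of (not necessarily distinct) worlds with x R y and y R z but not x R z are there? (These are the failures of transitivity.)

Enumerating: (0,1,2), (1,2,5), (2,5,0), (3,2,5), (4,2,5), (5,0,1), (5,2,5).

7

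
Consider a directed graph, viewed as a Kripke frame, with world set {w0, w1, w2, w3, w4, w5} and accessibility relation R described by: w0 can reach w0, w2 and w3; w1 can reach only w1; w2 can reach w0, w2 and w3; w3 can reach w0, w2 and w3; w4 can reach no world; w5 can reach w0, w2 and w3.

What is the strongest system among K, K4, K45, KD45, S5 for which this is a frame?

Transitive (axiom 4): yes — every two-step R-path is closed by a direct edge.
Euclidean (axiom 5): yes — any two successors of a common world are R-related.
Serial (axiom D): no — w4 has no R-successor.
Reflexive (axiom T): no — w4 is not related to itself.
So F validates K, K4, K45; KD45 would additionally require R to be serial. The strongest is K45.

K45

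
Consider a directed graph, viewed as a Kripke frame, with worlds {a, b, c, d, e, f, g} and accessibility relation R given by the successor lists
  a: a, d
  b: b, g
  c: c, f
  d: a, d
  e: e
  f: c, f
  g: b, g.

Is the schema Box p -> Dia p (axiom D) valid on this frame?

By correspondence theory, D is valid on a frame iff R is serial.
Serial: yes — every world has a successor (e.g. a R a).

Yes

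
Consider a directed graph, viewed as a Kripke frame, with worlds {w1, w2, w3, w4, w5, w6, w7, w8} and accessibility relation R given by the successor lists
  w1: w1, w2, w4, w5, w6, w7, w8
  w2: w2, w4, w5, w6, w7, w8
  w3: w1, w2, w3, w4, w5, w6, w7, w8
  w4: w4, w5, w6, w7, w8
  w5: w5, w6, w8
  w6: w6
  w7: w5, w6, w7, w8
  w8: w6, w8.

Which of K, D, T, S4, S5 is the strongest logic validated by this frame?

Serial (axiom D): yes — every world has a successor (e.g. w1 R w1).
Reflexive (axiom T): yes — every world is R-related to itself.
Transitive (axiom 4): yes — every two-step R-path is closed by a direct edge.
Euclidean (axiom 5): no — w1 R w4 and w1 R w2, but not w4 R w2.
So F validates K, D, T, S4; S5 would additionally require R to be Euclidean. The strongest is S4.

S4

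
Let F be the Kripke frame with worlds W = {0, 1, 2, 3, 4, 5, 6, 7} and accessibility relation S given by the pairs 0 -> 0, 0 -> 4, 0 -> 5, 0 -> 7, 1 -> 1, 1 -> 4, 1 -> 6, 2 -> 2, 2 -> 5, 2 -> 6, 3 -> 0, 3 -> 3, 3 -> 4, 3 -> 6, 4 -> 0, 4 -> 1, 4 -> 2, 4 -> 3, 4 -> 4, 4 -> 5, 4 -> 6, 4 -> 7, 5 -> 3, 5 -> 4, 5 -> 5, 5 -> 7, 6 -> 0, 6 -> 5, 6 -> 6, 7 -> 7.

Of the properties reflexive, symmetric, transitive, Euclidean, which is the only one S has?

Reflexive: yes — every world is S-related to itself.
Symmetric: no — 0 S 5 but not 5 S 0.
Transitive: no — 0 S 4 and 4 S 1, but not 0 S 1.
Euclidean: no — 0 S 7 and 0 S 4, but not 7 S 4.
Only reflexive holds.

reflexive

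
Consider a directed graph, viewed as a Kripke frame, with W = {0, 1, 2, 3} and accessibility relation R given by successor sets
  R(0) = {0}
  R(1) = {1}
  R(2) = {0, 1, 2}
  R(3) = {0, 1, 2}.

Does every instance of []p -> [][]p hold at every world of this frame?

Yes

The schema 4 characterises exactly the transitive frames.
Transitive: yes — every two-step R-path is closed by a direct edge.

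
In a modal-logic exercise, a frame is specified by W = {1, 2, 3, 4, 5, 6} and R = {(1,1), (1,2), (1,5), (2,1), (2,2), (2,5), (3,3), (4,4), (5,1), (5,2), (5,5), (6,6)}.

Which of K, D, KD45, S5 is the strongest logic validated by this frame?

Serial (axiom D): yes — every world has a successor (e.g. 1 R 1).
Euclidean (axiom 5): yes — any two successors of a common world are R-related.
Transitive (axiom 4): yes — every two-step R-path is closed by a direct edge.
Reflexive (axiom T): yes — every world is R-related to itself.
So F validates K, D, KD45, S5. The strongest is S5.

S5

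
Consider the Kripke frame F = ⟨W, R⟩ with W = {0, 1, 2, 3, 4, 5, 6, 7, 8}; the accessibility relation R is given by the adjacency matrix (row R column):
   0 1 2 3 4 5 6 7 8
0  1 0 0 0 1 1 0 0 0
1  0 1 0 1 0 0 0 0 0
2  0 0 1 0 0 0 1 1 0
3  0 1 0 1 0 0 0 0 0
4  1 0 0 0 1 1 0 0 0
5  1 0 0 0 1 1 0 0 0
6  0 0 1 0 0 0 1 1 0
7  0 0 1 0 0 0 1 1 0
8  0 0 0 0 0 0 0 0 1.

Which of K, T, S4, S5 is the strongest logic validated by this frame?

Reflexive (axiom T): yes — every world is R-related to itself.
Transitive (axiom 4): yes — every two-step R-path is closed by a direct edge.
Euclidean (axiom 5): yes — any two successors of a common world are R-related.
So F validates K, T, S4, S5. The strongest is S5.

S5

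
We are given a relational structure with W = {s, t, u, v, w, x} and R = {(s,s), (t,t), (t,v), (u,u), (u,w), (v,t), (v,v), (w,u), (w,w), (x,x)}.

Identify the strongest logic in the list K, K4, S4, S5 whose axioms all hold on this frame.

Transitive (axiom 4): yes — every two-step R-path is closed by a direct edge.
Reflexive (axiom T): yes — every world is R-related to itself.
Euclidean (axiom 5): yes — any two successors of a common world are R-related.
So F validates K, K4, S4, S5. The strongest is S5.

S5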